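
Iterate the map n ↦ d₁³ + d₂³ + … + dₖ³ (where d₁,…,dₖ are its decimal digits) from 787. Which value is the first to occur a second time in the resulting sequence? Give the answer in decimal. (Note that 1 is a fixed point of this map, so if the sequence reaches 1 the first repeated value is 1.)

1

787 → 7³ + 8³ + 7³ = 343 + 512 + 343 = 1198
1198 → 1³ + 1³ + 9³ + 8³ = 1 + 1 + 729 + 512 = 1243
1243 → 1³ + 2³ + 4³ + 3³ = 1 + 8 + 64 + 27 = 100
100 → 1³ + 0³ + 0³ = 1 + 0 + 0 = 1  — reached the fixed point 1.
1 → 1, so 1 is the first repeated value.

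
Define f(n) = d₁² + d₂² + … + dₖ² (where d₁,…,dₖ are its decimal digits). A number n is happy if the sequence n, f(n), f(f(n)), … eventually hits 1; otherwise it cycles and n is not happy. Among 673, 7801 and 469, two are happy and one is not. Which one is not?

7801

673: 673 → 94 → 97 → 130 → 10 → 1  — reaches 1 (happy)
7801: 7801 → 114 → 18 → 65 → 61 → 37 → 58 → 89 → 145 → 42 → 20 → 4 → 16 → 37  — repeats 37 (not happy)
469: 469 → 133 → 19 → 82 → 68 → 100 → 1  — reaches 1 (happy)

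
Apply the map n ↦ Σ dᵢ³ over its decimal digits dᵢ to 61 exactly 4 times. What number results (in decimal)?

217

61 → 6³ + 1³ = 216 + 1 = 217
217 → 2³ + 1³ + 7³ = 8 + 1 + 343 = 352
352 → 3³ + 5³ + 2³ = 27 + 125 + 8 = 160
160 → 1³ + 6³ + 0³ = 1 + 216 + 0 = 217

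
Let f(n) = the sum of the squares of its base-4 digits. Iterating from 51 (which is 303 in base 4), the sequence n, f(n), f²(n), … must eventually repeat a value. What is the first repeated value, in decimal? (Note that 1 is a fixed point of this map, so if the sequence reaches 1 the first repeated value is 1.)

1

51 = (3,0,3)_4 → 3² + 0² + 3² = 18
18 = (1,0,2)_4 → 1² + 0² + 2² = 5
5 = (1,1)_4 → 1² + 1² = 2
2 = (2)_4 → 2² = 4
4 = (1,0)_4 → 1² + 0² = 1  — reached the fixed point 1.
1 → 1, so 1 is the first repeated value.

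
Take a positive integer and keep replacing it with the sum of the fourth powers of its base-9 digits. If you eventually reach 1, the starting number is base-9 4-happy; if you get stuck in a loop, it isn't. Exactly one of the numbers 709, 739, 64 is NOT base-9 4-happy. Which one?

709: 709 → 7793 → 5395 → 3363 → 2433 → 243 → 81 → 1  — reaches 1 (base-9 4-happy)
739: 739 → 3 → 81 → 1  — reaches 1 (base-9 4-happy)
64: 64 → 2402 → 4818 → 2258 → 6578 → 4098 → 1956 → 1394 → 8194 → 290 → 722 → 8208 → 114 → 1378 → 4098  — repeats 4098 (not base-9 4-happy)

64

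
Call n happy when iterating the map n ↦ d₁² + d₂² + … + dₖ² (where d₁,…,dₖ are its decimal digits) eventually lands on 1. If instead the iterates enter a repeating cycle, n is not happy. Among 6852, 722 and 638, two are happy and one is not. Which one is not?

6852: 6852 → 129 → 86 → 100 → 1  — reaches 1 (happy)
722: 722 → 57 → 74 → 65 → 61 → 37 → 58 → 89 → 145 → 42 → 20 → 4 → 16 → 37  — repeats 37 (not happy)
638: 638 → 109 → 82 → 68 → 100 → 1  — reaches 1 (happy)

722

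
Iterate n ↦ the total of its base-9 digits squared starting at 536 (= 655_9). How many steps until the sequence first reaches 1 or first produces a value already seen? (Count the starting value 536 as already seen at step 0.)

5

536 = (6,5,5)_9 → 86
86 = (1,0,5)_9 → 26
26 = (2,8)_9 → 68
68 = (7,5)_9 → 74
74 = (8,2)_9 → 68  — 68 repeats.
That took 5 steps.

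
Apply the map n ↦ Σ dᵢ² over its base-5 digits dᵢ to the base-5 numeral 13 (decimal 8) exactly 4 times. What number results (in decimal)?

8 = (1,3)_5 → 1² + 3² = 10
10 = (2,0)_5 → 2² + 0² = 4
4 = (4)_5 → 4² = 16
16 = (3,1)_5 → 3² + 1² = 10

10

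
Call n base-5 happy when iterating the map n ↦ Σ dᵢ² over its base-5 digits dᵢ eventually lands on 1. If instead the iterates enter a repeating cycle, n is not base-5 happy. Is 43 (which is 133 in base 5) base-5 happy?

43 = (1,3,3)_5 → 19
19 = (3,4)_5 → 25
25 = (1,0,0)_5 → 1  — reached 1.

base-5 happy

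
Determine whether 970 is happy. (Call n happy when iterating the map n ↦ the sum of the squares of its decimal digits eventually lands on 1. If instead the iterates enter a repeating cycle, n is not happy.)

happy

970 → 9² + 7² + 0² = 81 + 49 + 0 = 130
130 → 1² + 3² + 0² = 1 + 9 + 0 = 10
10 → 1² + 0² = 1 + 0 = 1  — reached 1.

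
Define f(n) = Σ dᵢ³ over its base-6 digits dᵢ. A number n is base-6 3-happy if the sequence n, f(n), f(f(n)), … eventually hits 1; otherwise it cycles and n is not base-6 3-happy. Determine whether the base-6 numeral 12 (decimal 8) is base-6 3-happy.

not base-6 3-happy

8 = (1,2)_6 → 9
9 = (1,3)_6 → 28
28 = (4,4)_6 → 128
128 = (3,3,2)_6 → 62
62 = (1,4,2)_6 → 73
73 = (2,0,1)_6 → 9  — 9 already seen; the sequence cycles without reaching 1.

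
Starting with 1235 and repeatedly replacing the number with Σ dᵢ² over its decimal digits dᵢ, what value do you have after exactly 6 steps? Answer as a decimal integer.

1235 → 1² + 2² + 3² + 5² = 1 + 4 + 9 + 25 = 39
39 → 3² + 9² = 9 + 81 = 90
90 → 9² + 0² = 81 + 0 = 81
81 → 8² + 1² = 64 + 1 = 65
65 → 6² + 5² = 36 + 25 = 61
61 → 6² + 1² = 36 + 1 = 37

37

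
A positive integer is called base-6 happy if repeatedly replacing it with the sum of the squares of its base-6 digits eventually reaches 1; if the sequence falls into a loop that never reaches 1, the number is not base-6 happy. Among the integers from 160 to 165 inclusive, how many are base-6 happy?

1

160: 160 → 36 → 1  — base-6 happy
161: 161 → 45 → 11 → 26 → 20 → 13 → 5 → 25 → 17 → 29 → 41 → 26  — not base-6 happy
162: 162 → 25 → 17 → 29 → 41 → 26 → 20 → 13 → 5 → 25  — not base-6 happy
163: 163 → 26 → 20 → 13 → 5 → 25 → 17 → 29 → 41 → 26  — not base-6 happy
164: 164 → 29 → 41 → 26 → 20 → 13 → 5 → 25 → 17 → 29  — not base-6 happy
165: 165 → 34 → 41 → 26 → 20 → 13 → 5 → 25 → 17 → 29 → 41  — not base-6 happy
base-6 happy: 160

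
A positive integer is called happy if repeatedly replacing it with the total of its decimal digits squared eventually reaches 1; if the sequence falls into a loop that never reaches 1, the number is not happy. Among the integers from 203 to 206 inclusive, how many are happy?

203: 203 → 13 → 10 → 1  (reaches 1)
204: 204 → 20 → 4 → 16 → 37 → 58 → 89 → 145 → 42 → 20  (repeats 20)
205: 205 → 29 → 85 → 89 → 145 → 42 → 20 → 4 → 16 → 37 → 58 → 89  (repeats 89)
206: 206 → 40 → 16 → 37 → 58 → 89 → 145 → 42 → 20 → 4 → 16  (repeats 16)
happy: 203

1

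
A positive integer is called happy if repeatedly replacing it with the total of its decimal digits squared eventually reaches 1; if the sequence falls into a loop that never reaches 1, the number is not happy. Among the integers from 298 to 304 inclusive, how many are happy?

298: 298 → 149 → 98 → 145 → 42 → 20 → 4 → 16 → 37 → 58 → 89 → 145  — not happy
299: 299 → 166 → 73 → 58 → 89 → 145 → 42 → 20 → 4 → 16 → 37 → 58  — not happy
300: 300 → 9 → 81 → 65 → 61 → 37 → 58 → 89 → 145 → 42 → 20 → 4 → 16 → 37  — not happy
301: 301 → 10 → 1  — happy
302: 302 → 13 → 10 → 1  — happy
303: 303 → 18 → 65 → 61 → 37 → 58 → 89 → 145 → 42 → 20 → 4 → 16 → 37  — not happy
304: 304 → 25 → 29 → 85 → 89 → 145 → 42 → 20 → 4 → 16 → 37 → 58 → 89  — not happy
happy: 301, 302

2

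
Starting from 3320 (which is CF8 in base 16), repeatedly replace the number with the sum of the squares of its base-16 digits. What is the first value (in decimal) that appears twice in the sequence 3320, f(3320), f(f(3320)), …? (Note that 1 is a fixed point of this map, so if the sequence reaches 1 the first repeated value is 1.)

3320 = (12,15,8)_16 → 12² + 15² + 8² = 433
433 = (1,11,1)_16 → 1² + 11² + 1² = 123
123 = (7,11)_16 → 7² + 11² = 170
170 = (10,10)_16 → 10² + 10² = 200
200 = (12,8)_16 → 12² + 8² = 208
208 = (13,0)_16 → 13² + 0² = 169
169 = (10,9)_16 → 10² + 9² = 181
181 = (11,5)_16 → 11² + 5² = 146
146 = (9,2)_16 → 9² + 2² = 85
85 = (5,5)_16 → 5² + 5² = 50
50 = (3,2)_16 → 3² + 2² = 13
13 = (13)_16 → 13² = 169  — 169 already appeared earlier.

169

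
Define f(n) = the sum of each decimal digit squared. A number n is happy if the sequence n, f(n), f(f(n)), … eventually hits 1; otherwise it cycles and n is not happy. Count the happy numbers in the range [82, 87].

82: 82 → 68 → 100 → 1  (reaches 1)
83: 83 → 73 → 58 → 89 → 145 → 42 → 20 → 4 → 16 → 37 → 58  (repeats 58)
84: 84 → 80 → 64 → 52 → 29 → 85 → 89 → 145 → 42 → 20 → 4 → 16 → 37 → 58 → 89  (repeats 89)
85: 85 → 89 → 145 → 42 → 20 → 4 → 16 → 37 → 58 → 89  (repeats 89)
86: 86 → 100 → 1  (reaches 1)
87: 87 → 113 → 11 → 2 → 4 → 16 → 37 → 58 → 89 → 145 → 42 → 20 → 4  (repeats 4)
happy: 82, 86

2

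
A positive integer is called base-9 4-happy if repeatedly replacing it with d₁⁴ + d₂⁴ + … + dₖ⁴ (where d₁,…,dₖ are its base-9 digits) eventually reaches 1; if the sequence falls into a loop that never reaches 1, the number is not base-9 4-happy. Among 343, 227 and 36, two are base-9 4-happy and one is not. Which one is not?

36

343: 343 → 273 → 243 → 81 → 1  — reaches 1 (base-9 4-happy)
227: 227 → 2433 → 243 → 81 → 1  — reaches 1 (base-9 4-happy)
36: 36 → 256 → 338 → 882 → 4098 → 1956 → 1394 → 8194 → 290 → 722 → 8208 → 114 → 1378 → 4098  — repeats 4098 (not base-9 4-happy)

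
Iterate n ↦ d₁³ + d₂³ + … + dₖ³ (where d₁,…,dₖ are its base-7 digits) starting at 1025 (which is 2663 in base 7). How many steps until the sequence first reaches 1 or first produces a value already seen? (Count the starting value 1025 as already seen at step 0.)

1025 = (2,6,6,3)_7 → 2³ + 6³ + 6³ + 3³ = 8 + 216 + 216 + 27 = 467
467 = (1,2,3,5)_7 → 1³ + 2³ + 3³ + 5³ = 1 + 8 + 27 + 125 = 161
161 = (3,2,0)_7 → 3³ + 2³ + 0³ = 27 + 8 + 0 = 35
35 = (5,0)_7 → 5³ + 0³ = 125 + 0 = 125
125 = (2,3,6)_7 → 2³ + 3³ + 6³ = 8 + 27 + 216 = 251
251 = (5,0,6)_7 → 5³ + 0³ + 6³ = 125 + 0 + 216 = 341
341 = (6,6,5)_7 → 6³ + 6³ + 5³ = 216 + 216 + 125 = 557
557 = (1,4,2,4)_7 → 1³ + 4³ + 2³ + 4³ = 1 + 64 + 8 + 64 = 137
137 = (2,5,4)_7 → 2³ + 5³ + 4³ = 8 + 125 + 64 = 197
197 = (4,0,1)_7 → 4³ + 0³ + 1³ = 64 + 0 + 1 = 65
65 = (1,2,2)_7 → 1³ + 2³ + 2³ = 1 + 8 + 8 = 17
17 = (2,3)_7 → 2³ + 3³ = 8 + 27 = 35  — 35 repeats.
That took 12 steps.

12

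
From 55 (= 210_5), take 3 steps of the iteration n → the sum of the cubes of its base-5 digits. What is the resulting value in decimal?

35

55 = (2,1,0)_5 → 2³ + 1³ + 0³ = 8 + 1 + 0 = 9
9 = (1,4)_5 → 1³ + 4³ = 1 + 64 = 65
65 = (2,3,0)_5 → 2³ + 3³ + 0³ = 8 + 27 + 0 = 35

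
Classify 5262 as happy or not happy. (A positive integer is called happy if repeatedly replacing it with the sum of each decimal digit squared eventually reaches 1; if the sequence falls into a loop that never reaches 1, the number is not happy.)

not happy

5262 → 5² + 2² + 6² + 2² = 25 + 4 + 36 + 4 = 69
69 → 6² + 9² = 36 + 81 = 117
117 → 1² + 1² + 7² = 1 + 1 + 49 = 51
51 → 5² + 1² = 25 + 1 = 26
26 → 2² + 6² = 4 + 36 = 40
40 → 4² + 0² = 16 + 0 = 16
16 → 1² + 6² = 1 + 36 = 37
37 → 3² + 7² = 9 + 49 = 58
58 → 5² + 8² = 25 + 64 = 89
89 → 8² + 9² = 64 + 81 = 145
145 → 1² + 4² + 5² = 1 + 16 + 25 = 42
42 → 4² + 2² = 16 + 4 = 20
20 → 2² + 0² = 4 + 0 = 4
4 → 4² = 16  — 16 already seen; the sequence cycles without reaching 1.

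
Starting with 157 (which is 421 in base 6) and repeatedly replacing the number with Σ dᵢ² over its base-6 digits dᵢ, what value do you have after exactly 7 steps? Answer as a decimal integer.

157 = (4,2,1)_6 → 4² + 2² + 1² = 21
21 = (3,3)_6 → 3² + 3² = 18
18 = (3,0)_6 → 3² + 0² = 9
9 = (1,3)_6 → 1² + 3² = 10
10 = (1,4)_6 → 1² + 4² = 17
17 = (2,5)_6 → 2² + 5² = 29
29 = (4,5)_6 → 4² + 5² = 41

41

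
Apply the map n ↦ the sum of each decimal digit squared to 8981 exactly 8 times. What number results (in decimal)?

42

8981 → 8² + 9² + 8² + 1² = 64 + 81 + 64 + 1 = 210
210 → 2² + 1² + 0² = 4 + 1 + 0 = 5
5 → 5² = 25
25 → 2² + 5² = 4 + 25 = 29
29 → 2² + 9² = 4 + 81 = 85
85 → 8² + 5² = 64 + 25 = 89
89 → 8² + 9² = 64 + 81 = 145
145 → 1² + 4² + 5² = 1 + 16 + 25 = 42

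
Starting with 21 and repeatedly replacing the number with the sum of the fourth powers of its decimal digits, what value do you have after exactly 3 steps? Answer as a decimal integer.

288

21 → 2⁴ + 1⁴ = 16 + 1 = 17
17 → 1⁴ + 7⁴ = 1 + 2401 = 2402
2402 → 2⁴ + 4⁴ + 0⁴ + 2⁴ = 16 + 256 + 0 + 16 = 288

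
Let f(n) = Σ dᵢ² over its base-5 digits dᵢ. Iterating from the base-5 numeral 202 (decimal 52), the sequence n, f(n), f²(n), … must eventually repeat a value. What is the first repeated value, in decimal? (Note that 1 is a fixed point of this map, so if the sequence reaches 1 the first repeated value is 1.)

10

52 = (2,0,2)_5 → 2² + 0² + 2² = 8
8 = (1,3)_5 → 1² + 3² = 10
10 = (2,0)_5 → 2² + 0² = 4
4 = (4)_5 → 4² = 16
16 = (3,1)_5 → 3² + 1² = 10  — 10 already appeared earlier.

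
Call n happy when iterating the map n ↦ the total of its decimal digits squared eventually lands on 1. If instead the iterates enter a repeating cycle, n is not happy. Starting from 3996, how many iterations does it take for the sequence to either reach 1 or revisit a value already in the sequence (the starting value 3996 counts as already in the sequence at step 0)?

15

3996 → 3² + 9² + 9² + 6² = 9 + 81 + 81 + 36 = 207
207 → 2² + 0² + 7² = 4 + 0 + 49 = 53
53 → 5² + 3² = 25 + 9 = 34
34 → 3² + 4² = 9 + 16 = 25
25 → 2² + 5² = 4 + 25 = 29
29 → 2² + 9² = 4 + 81 = 85
85 → 8² + 5² = 64 + 25 = 89
89 → 8² + 9² = 64 + 81 = 145
145 → 1² + 4² + 5² = 1 + 16 + 25 = 42
42 → 4² + 2² = 16 + 4 = 20
20 → 2² + 0² = 4 + 0 = 4
4 → 4² = 16
16 → 1² + 6² = 1 + 36 = 37
37 → 3² + 7² = 9 + 49 = 58
58 → 5² + 8² = 25 + 64 = 89  — 89 repeats.
That took 15 steps.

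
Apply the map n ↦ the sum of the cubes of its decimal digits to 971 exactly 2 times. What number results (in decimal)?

971 → 9³ + 7³ + 1³ = 1073
1073 → 1³ + 0³ + 7³ + 3³ = 371

371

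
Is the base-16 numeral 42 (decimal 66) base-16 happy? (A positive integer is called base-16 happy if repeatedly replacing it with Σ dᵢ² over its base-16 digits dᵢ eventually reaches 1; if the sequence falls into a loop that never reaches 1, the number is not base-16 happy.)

66 = (4,2)_16 → 4² + 2² = 16 + 4 = 20
20 = (1,4)_16 → 1² + 4² = 1 + 16 = 17
17 = (1,1)_16 → 1² + 1² = 1 + 1 = 2
2 = (2)_16 → 2² = 4
4 = (4)_16 → 4² = 16
16 = (1,0)_16 → 1² + 0² = 1 + 0 = 1  — reached 1.

base-16 happy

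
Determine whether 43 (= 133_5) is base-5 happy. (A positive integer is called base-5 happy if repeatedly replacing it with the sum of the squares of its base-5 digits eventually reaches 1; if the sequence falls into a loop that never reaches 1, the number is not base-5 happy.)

base-5 happy

43 = (1,3,3)_5 → 1² + 3² + 3² = 19
19 = (3,4)_5 → 3² + 4² = 25
25 = (1,0,0)_5 → 1² + 0² + 0² = 1  — reached 1.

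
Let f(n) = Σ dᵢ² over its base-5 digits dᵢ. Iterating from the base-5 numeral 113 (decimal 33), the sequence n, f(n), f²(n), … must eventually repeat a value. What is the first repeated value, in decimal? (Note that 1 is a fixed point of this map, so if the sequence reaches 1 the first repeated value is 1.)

33 = (1,1,3)_5 → 1² + 1² + 3² = 11
11 = (2,1)_5 → 2² + 1² = 5
5 = (1,0)_5 → 1² + 0² = 1  — reached the fixed point 1.
1 → 1, so 1 is the first repeated value.

1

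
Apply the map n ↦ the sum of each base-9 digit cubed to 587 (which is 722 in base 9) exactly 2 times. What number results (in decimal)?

603

587 = (7,2,2)_9 → 359
359 = (4,3,8)_9 → 603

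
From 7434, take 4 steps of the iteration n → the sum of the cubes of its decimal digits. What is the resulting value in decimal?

153

7434 → 7³ + 4³ + 3³ + 4³ = 498
498 → 4³ + 9³ + 8³ = 1305
1305 → 1³ + 3³ + 0³ + 5³ = 153
153 → 1³ + 5³ + 3³ = 153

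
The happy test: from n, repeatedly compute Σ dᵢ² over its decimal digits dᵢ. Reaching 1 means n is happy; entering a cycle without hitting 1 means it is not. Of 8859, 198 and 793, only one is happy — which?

8859: 8859 → 234 → 29 → 85 → 89 → 145 → 42 → 20 → 4 → 16 → 37 → 58 → 89  — repeats 89 (not happy)
198: 198 → 146 → 53 → 34 → 25 → 29 → 85 → 89 → 145 → 42 → 20 → 4 → 16 → 37 → 58 → 89  — repeats 89 (not happy)
793: 793 → 139 → 91 → 82 → 68 → 100 → 1  — reaches 1 (happy)

793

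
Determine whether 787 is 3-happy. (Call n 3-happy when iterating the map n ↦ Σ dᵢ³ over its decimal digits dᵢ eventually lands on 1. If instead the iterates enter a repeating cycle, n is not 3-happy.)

787 → 7³ + 8³ + 7³ = 343 + 512 + 343 = 1198
1198 → 1³ + 1³ + 9³ + 8³ = 1 + 1 + 729 + 512 = 1243
1243 → 1³ + 2³ + 4³ + 3³ = 1 + 8 + 64 + 27 = 100
100 → 1³ + 0³ + 0³ = 1 + 0 + 0 = 1  — reached 1.

3-happy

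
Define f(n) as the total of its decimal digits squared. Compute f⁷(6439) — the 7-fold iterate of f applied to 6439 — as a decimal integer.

89

6439 → 6² + 4² + 3² + 9² = 142
142 → 1² + 4² + 2² = 21
21 → 2² + 1² = 5
5 → 5² = 25
25 → 2² + 5² = 29
29 → 2² + 9² = 85
85 → 8² + 5² = 89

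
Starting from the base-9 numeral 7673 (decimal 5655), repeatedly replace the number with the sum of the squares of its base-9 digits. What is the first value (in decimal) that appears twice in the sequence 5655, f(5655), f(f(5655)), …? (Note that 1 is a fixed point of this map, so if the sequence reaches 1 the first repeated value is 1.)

5655 = (7,6,7,3)_9 → 7² + 6² + 7² + 3² = 49 + 36 + 49 + 9 = 143
143 = (1,6,8)_9 → 1² + 6² + 8² = 1 + 36 + 64 = 101
101 = (1,2,2)_9 → 1² + 2² + 2² = 1 + 4 + 4 = 9
9 = (1,0)_9 → 1² + 0² = 1 + 0 = 1  — reached the fixed point 1.
1 → 1, so 1 is the first repeated value.

1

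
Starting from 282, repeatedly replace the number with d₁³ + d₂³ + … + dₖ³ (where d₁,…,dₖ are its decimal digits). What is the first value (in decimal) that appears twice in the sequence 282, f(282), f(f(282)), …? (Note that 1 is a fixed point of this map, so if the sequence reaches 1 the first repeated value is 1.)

282 → 2³ + 8³ + 2³ = 528
528 → 5³ + 2³ + 8³ = 645
645 → 6³ + 4³ + 5³ = 405
405 → 4³ + 0³ + 5³ = 189
189 → 1³ + 8³ + 9³ = 1242
1242 → 1³ + 2³ + 4³ + 2³ = 81
81 → 8³ + 1³ = 513
513 → 5³ + 1³ + 3³ = 153
153 → 1³ + 5³ + 3³ = 153  — 153 already appeared earlier.

153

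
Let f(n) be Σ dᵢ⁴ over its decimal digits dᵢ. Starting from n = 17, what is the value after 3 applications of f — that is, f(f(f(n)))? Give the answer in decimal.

17 → 1⁴ + 7⁴ = 2402
2402 → 2⁴ + 4⁴ + 0⁴ + 2⁴ = 288
288 → 2⁴ + 8⁴ + 8⁴ = 8208

8208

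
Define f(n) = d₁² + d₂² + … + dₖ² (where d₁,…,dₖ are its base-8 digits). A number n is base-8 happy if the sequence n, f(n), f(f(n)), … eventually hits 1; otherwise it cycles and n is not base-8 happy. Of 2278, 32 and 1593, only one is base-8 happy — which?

2278: 2278 → 77 → 27 → 18 → 8 → 1  — reaches 1 (base-8 happy)
32: 32 → 16 → 4 → 16  — repeats 16 (not base-8 happy)
1593: 1593 → 59 → 58 → 53 → 61 → 74 → 6 → 36 → 32 → 16 → 4 → 16  — repeats 16 (not base-8 happy)

2278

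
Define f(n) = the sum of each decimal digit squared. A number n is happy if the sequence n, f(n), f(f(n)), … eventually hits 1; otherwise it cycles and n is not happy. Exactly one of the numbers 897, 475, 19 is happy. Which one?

19

897: 897 → 194 → 98 → 145 → 42 → 20 → 4 → 16 → 37 → 58 → 89 → 145  — repeats 145 (not happy)
475: 475 → 90 → 81 → 65 → 61 → 37 → 58 → 89 → 145 → 42 → 20 → 4 → 16 → 37  — repeats 37 (not happy)
19: 19 → 82 → 68 → 100 → 1  — reaches 1 (happy)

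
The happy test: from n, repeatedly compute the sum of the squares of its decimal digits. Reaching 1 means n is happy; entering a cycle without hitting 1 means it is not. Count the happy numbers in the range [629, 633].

629: 629 → 121 → 6 → 36 → 45 → 41 → 17 → 50 → 25 → 29 → 85 → 89 → 145 → 42 → 20 → 4 → 16 → 37 → 58 → 89  — not happy
630: 630 → 45 → 41 → 17 → 50 → 25 → 29 → 85 → 89 → 145 → 42 → 20 → 4 → 16 → 37 → 58 → 89  — not happy
631: 631 → 46 → 52 → 29 → 85 → 89 → 145 → 42 → 20 → 4 → 16 → 37 → 58 → 89  — not happy
632: 632 → 49 → 97 → 130 → 10 → 1  — happy
633: 633 → 54 → 41 → 17 → 50 → 25 → 29 → 85 → 89 → 145 → 42 → 20 → 4 → 16 → 37 → 58 → 89  — not happy
happy: 632

1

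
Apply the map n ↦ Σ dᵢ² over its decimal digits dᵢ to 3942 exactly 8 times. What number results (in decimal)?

3942 → 3² + 9² + 4² + 2² = 9 + 81 + 16 + 4 = 110
110 → 1² + 1² + 0² = 1 + 1 + 0 = 2
2 → 2² = 4
4 → 4² = 16
16 → 1² + 6² = 1 + 36 = 37
37 → 3² + 7² = 9 + 49 = 58
58 → 5² + 8² = 25 + 64 = 89
89 → 8² + 9² = 64 + 81 = 145

145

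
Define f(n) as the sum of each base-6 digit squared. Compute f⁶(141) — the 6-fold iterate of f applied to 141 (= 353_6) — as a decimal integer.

29

141 = (3,5,3)_6 → 3² + 5² + 3² = 43
43 = (1,1,1)_6 → 1² + 1² + 1² = 3
3 = (3)_6 → 3² = 9
9 = (1,3)_6 → 1² + 3² = 10
10 = (1,4)_6 → 1² + 4² = 17
17 = (2,5)_6 → 2² + 5² = 29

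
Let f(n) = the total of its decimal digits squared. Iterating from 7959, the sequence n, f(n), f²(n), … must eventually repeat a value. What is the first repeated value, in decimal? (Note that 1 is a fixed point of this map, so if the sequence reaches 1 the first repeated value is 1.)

7959 → 7² + 9² + 5² + 9² = 49 + 81 + 25 + 81 = 236
236 → 2² + 3² + 6² = 4 + 9 + 36 = 49
49 → 4² + 9² = 16 + 81 = 97
97 → 9² + 7² = 81 + 49 = 130
130 → 1² + 3² + 0² = 1 + 9 + 0 = 10
10 → 1² + 0² = 1 + 0 = 1  — reached the fixed point 1.
1 → 1, so 1 is the first repeated value.

1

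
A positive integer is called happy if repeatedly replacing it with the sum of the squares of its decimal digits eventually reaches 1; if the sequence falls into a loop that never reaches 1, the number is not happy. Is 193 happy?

193 → 1² + 9² + 3² = 91
91 → 9² + 1² = 82
82 → 8² + 2² = 68
68 → 6² + 8² = 100
100 → 1² + 0² + 0² = 1  — reached 1.

happy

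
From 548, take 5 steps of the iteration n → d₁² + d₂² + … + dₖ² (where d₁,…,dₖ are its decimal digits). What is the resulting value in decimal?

37

548 → 5² + 4² + 8² = 105
105 → 1² + 0² + 5² = 26
26 → 2² + 6² = 40
40 → 4² + 0² = 16
16 → 1² + 6² = 37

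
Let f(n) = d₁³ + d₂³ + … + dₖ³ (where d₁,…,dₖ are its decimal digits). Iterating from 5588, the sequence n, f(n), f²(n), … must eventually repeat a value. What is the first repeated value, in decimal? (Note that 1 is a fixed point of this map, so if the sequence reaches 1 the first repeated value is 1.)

5588 → 5³ + 5³ + 8³ + 8³ = 1274
1274 → 1³ + 2³ + 7³ + 4³ = 416
416 → 4³ + 1³ + 6³ = 281
281 → 2³ + 8³ + 1³ = 521
521 → 5³ + 2³ + 1³ = 134
134 → 1³ + 3³ + 4³ = 92
92 → 9³ + 2³ = 737
737 → 7³ + 3³ + 7³ = 713
713 → 7³ + 1³ + 3³ = 371
371 → 3³ + 7³ + 1³ = 371  — 371 already appeared earlier.

371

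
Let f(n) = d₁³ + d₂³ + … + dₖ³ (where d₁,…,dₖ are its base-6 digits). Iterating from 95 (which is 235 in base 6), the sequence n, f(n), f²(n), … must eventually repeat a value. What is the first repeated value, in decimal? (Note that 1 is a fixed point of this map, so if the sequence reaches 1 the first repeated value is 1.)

95 = (2,3,5)_6 → 2³ + 3³ + 5³ = 160
160 = (4,2,4)_6 → 4³ + 2³ + 4³ = 136
136 = (3,4,4)_6 → 3³ + 4³ + 4³ = 155
155 = (4,1,5)_6 → 4³ + 1³ + 5³ = 190
190 = (5,1,4)_6 → 5³ + 1³ + 4³ = 190  — 190 already appeared earlier.

190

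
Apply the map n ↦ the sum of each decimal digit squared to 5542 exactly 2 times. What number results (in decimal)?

49

5542 → 5² + 5² + 4² + 2² = 70
70 → 7² + 0² = 49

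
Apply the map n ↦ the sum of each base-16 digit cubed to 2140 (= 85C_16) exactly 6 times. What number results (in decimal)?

2140 = (8,5,12)_16 → 8³ + 5³ + 12³ = 2365
2365 = (9,3,13)_16 → 9³ + 3³ + 13³ = 2953
2953 = (11,8,9)_16 → 11³ + 8³ + 9³ = 2572
2572 = (10,0,12)_16 → 10³ + 0³ + 12³ = 2728
2728 = (10,10,8)_16 → 10³ + 10³ + 8³ = 2512
2512 = (9,13,0)_16 → 9³ + 13³ + 0³ = 2926

2926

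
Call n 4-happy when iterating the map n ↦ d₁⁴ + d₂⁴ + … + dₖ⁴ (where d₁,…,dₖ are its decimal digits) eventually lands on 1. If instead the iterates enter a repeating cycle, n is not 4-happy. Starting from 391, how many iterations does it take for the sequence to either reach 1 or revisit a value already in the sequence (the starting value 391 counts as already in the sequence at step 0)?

13

391 → 3⁴ + 9⁴ + 1⁴ = 81 + 6561 + 1 = 6643
6643 → 6⁴ + 6⁴ + 4⁴ + 3⁴ = 1296 + 1296 + 256 + 81 = 2929
2929 → 2⁴ + 9⁴ + 2⁴ + 9⁴ = 16 + 6561 + 16 + 6561 = 13154
13154 → 1⁴ + 3⁴ + 1⁴ + 5⁴ + 4⁴ = 1 + 81 + 1 + 625 + 256 = 964
964 → 9⁴ + 6⁴ + 4⁴ = 6561 + 1296 + 256 = 8113
8113 → 8⁴ + 1⁴ + 1⁴ + 3⁴ = 4096 + 1 + 1 + 81 = 4179
4179 → 4⁴ + 1⁴ + 7⁴ + 9⁴ = 256 + 1 + 2401 + 6561 = 9219
9219 → 9⁴ + 2⁴ + 1⁴ + 9⁴ = 6561 + 16 + 1 + 6561 = 13139
13139 → 1⁴ + 3⁴ + 1⁴ + 3⁴ + 9⁴ = 1 + 81 + 1 + 81 + 6561 = 6725
6725 → 6⁴ + 7⁴ + 2⁴ + 5⁴ = 1296 + 2401 + 16 + 625 = 4338
4338 → 4⁴ + 3⁴ + 3⁴ + 8⁴ = 256 + 81 + 81 + 4096 = 4514
4514 → 4⁴ + 5⁴ + 1⁴ + 4⁴ = 256 + 625 + 1 + 256 = 1138
1138 → 1⁴ + 1⁴ + 3⁴ + 8⁴ = 1 + 1 + 81 + 4096 = 4179  — 4179 repeats.
That took 13 steps.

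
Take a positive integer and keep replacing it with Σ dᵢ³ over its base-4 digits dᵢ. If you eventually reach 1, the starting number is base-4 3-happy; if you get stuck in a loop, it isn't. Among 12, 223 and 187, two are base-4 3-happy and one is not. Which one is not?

12: 12 → 27 → 36 → 9 → 9  — repeats 9 (not base-4 3-happy)
223: 223 → 82 → 10 → 16 → 1  — reaches 1 (base-4 3-happy)
187: 187 → 70 → 10 → 16 → 1  — reaches 1 (base-4 3-happy)

12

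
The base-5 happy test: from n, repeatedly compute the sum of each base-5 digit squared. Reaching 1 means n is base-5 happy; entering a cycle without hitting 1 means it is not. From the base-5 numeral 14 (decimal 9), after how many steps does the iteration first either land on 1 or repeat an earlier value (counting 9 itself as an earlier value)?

9 = (1,4)_5 → 17
17 = (3,2)_5 → 13
13 = (2,3)_5 → 13  — 13 repeats.
That took 3 steps.

3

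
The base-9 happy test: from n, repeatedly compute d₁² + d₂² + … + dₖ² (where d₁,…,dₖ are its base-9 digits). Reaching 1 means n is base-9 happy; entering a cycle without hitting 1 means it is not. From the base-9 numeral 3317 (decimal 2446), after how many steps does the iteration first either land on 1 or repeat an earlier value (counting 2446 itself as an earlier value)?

3

2446 = (3,3,1,7)_9 → 3² + 3² + 1² + 7² = 68
68 = (7,5)_9 → 7² + 5² = 74
74 = (8,2)_9 → 8² + 2² = 68  — 68 repeats.
That took 3 steps.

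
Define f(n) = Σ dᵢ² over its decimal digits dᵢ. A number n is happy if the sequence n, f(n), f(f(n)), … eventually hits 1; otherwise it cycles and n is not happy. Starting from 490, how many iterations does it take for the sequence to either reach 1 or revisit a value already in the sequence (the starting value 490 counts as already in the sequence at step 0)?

490 → 4² + 9² + 0² = 97
97 → 9² + 7² = 130
130 → 1² + 3² + 0² = 10
10 → 1² + 0² = 1  — reached 1.
That took 4 steps.

4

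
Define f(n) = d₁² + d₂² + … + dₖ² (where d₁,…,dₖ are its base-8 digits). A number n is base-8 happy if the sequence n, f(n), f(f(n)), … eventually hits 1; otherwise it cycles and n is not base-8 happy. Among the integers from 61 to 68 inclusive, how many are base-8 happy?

61: 61 → 74 → 6 → 36 → 32 → 16 → 4 → 16  — not base-8 happy
62: 62 → 85 → 30 → 45 → 50 → 40 → 25 → 10 → 5 → 25  — not base-8 happy
63: 63 → 98 → 21 → 29 → 34 → 20 → 20  — not base-8 happy
64: 64 → 1  — base-8 happy
65: 65 → 2 → 4 → 16 → 4  — not base-8 happy
66: 66 → 5 → 25 → 10 → 5  — not base-8 happy
67: 67 → 10 → 5 → 25 → 10  — not base-8 happy
68: 68 → 17 → 5 → 25 → 10 → 5  — not base-8 happy
base-8 happy: 64

1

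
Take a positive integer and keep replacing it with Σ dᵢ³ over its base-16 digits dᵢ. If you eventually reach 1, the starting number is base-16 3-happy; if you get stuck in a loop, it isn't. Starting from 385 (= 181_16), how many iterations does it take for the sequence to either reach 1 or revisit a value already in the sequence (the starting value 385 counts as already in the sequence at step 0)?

385 = (1,8,1)_16 → 1³ + 8³ + 1³ = 514
514 = (2,0,2)_16 → 2³ + 0³ + 2³ = 16
16 = (1,0)_16 → 1³ + 0³ = 1  — reached 1.
That took 3 steps.

3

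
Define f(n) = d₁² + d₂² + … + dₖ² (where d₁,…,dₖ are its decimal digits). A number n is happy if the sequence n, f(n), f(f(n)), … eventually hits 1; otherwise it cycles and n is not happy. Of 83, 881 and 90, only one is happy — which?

881

83: 83 → 73 → 58 → 89 → 145 → 42 → 20 → 4 → 16 → 37 → 58  — repeats 58 (not happy)
881: 881 → 129 → 86 → 100 → 1  — reaches 1 (happy)
90: 90 → 81 → 65 → 61 → 37 → 58 → 89 → 145 → 42 → 20 → 4 → 16 → 37  — repeats 37 (not happy)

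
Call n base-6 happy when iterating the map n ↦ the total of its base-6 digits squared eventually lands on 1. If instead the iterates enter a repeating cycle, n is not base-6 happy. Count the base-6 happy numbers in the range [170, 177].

170: 170 → 36 → 1  (reaches 1)
171: 171 → 41 → 26 → 20 → 13 → 5 → 25 → 17 → 29 → 41  (repeats 41)
172: 172 → 48 → 5 → 25 → 17 → 29 → 41 → 26 → 20 → 13 → 5  (repeats 5)
173: 173 → 57 → 19 → 10 → 17 → 29 → 41 → 26 → 20 → 13 → 5 → 25 → 17  (repeats 17)
174: 174 → 41 → 26 → 20 → 13 → 5 → 25 → 17 → 29 → 41  (repeats 41)
175: 175 → 42 → 2 → 4 → 16 → 20 → 13 → 5 → 25 → 17 → 29 → 41 → 26 → 20  (repeats 20)
176: 176 → 45 → 11 → 26 → 20 → 13 → 5 → 25 → 17 → 29 → 41 → 26  (repeats 26)
177: 177 → 50 → 9 → 10 → 17 → 29 → 41 → 26 → 20 → 13 → 5 → 25 → 17  (repeats 17)
base-6 happy: 170

1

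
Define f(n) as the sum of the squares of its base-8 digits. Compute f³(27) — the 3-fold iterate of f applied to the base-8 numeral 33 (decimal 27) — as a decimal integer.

1

27 = (3,3)_8 → 18
18 = (2,2)_8 → 8
8 = (1,0)_8 → 1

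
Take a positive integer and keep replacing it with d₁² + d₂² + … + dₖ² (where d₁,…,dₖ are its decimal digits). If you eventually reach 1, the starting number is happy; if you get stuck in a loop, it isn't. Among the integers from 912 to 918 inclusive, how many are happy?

912: 912 → 86 → 100 → 1  — happy
913: 913 → 91 → 82 → 68 → 100 → 1  — happy
914: 914 → 98 → 145 → 42 → 20 → 4 → 16 → 37 → 58 → 89 → 145  — not happy
915: 915 → 107 → 50 → 25 → 29 → 85 → 89 → 145 → 42 → 20 → 4 → 16 → 37 → 58 → 89  — not happy
916: 916 → 118 → 66 → 72 → 53 → 34 → 25 → 29 → 85 → 89 → 145 → 42 → 20 → 4 → 16 → 37 → 58 → 89  — not happy
917: 917 → 131 → 11 → 2 → 4 → 16 → 37 → 58 → 89 → 145 → 42 → 20 → 4  — not happy
918: 918 → 146 → 53 → 34 → 25 → 29 → 85 → 89 → 145 → 42 → 20 → 4 → 16 → 37 → 58 → 89  — not happy
happy: 912, 913

2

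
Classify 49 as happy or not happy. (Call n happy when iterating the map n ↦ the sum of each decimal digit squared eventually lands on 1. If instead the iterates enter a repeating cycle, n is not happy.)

49 → 4² + 9² = 97
97 → 9² + 7² = 130
130 → 1² + 3² + 0² = 10
10 → 1² + 0² = 1  — reached 1.

happy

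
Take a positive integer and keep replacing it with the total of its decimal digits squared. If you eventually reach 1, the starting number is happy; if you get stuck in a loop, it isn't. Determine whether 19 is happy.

happy

19 → 82
82 → 68
68 → 100
100 → 1  — reached 1.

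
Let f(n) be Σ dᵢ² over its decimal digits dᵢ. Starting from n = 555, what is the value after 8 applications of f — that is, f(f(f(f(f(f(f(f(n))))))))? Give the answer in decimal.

145

555 → 75
75 → 74
74 → 65
65 → 61
61 → 37
37 → 58
58 → 89
89 → 145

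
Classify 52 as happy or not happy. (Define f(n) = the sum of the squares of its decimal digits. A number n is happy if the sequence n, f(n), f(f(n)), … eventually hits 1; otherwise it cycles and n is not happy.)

52 → 5² + 2² = 25 + 4 = 29
29 → 2² + 9² = 4 + 81 = 85
85 → 8² + 5² = 64 + 25 = 89
89 → 8² + 9² = 64 + 81 = 145
145 → 1² + 4² + 5² = 1 + 16 + 25 = 42
42 → 4² + 2² = 16 + 4 = 20
20 → 2² + 0² = 4 + 0 = 4
4 → 4² = 16
16 → 1² + 6² = 1 + 36 = 37
37 → 3² + 7² = 9 + 49 = 58
58 → 5² + 8² = 25 + 64 = 89  — 89 already seen; the sequence cycles without reaching 1.

not happy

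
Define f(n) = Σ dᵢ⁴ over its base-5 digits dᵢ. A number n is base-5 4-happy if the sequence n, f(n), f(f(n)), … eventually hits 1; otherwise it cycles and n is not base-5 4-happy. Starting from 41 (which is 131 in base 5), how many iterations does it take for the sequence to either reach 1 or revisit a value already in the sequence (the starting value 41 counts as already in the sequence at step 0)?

41 = (1,3,1)_5 → 1⁴ + 3⁴ + 1⁴ = 1 + 81 + 1 = 83
83 = (3,1,3)_5 → 3⁴ + 1⁴ + 3⁴ = 81 + 1 + 81 = 163
163 = (1,1,2,3)_5 → 1⁴ + 1⁴ + 2⁴ + 3⁴ = 1 + 1 + 16 + 81 = 99
99 = (3,4,4)_5 → 3⁴ + 4⁴ + 4⁴ = 81 + 256 + 256 = 593
593 = (4,3,3,3)_5 → 4⁴ + 3⁴ + 3⁴ + 3⁴ = 256 + 81 + 81 + 81 = 499
499 = (3,4,4,4)_5 → 3⁴ + 4⁴ + 4⁴ + 4⁴ = 81 + 256 + 256 + 256 = 849
849 = (1,1,3,4,4)_5 → 1⁴ + 1⁴ + 3⁴ + 4⁴ + 4⁴ = 1 + 1 + 81 + 256 + 256 = 595
595 = (4,3,4,0)_5 → 4⁴ + 3⁴ + 4⁴ + 0⁴ = 256 + 81 + 256 + 0 = 593  — 593 repeats.
That took 8 steps.

8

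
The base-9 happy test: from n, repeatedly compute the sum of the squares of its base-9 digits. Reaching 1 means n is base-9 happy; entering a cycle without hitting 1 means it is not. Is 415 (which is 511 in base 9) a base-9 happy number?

base-9 happy

415 = (5,1,1)_9 → 5² + 1² + 1² = 25 + 1 + 1 = 27
27 = (3,0)_9 → 3² + 0² = 9 + 0 = 9
9 = (1,0)_9 → 1² + 0² = 1 + 0 = 1  — reached 1.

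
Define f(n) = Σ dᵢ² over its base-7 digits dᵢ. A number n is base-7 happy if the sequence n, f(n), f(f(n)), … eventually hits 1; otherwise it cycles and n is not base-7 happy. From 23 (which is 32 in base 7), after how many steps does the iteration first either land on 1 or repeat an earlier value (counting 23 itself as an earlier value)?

23 = (3,2)_7 → 3² + 2² = 9 + 4 = 13
13 = (1,6)_7 → 1² + 6² = 1 + 36 = 37
37 = (5,2)_7 → 5² + 2² = 25 + 4 = 29
29 = (4,1)_7 → 4² + 1² = 16 + 1 = 17
17 = (2,3)_7 → 2² + 3² = 4 + 9 = 13  — 13 repeats.
That took 5 steps.

5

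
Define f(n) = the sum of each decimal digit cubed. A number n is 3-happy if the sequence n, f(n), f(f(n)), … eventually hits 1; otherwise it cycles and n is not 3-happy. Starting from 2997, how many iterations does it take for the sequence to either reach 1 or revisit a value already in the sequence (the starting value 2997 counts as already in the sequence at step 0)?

6

2997 → 2³ + 9³ + 9³ + 7³ = 1809
1809 → 1³ + 8³ + 0³ + 9³ = 1242
1242 → 1³ + 2³ + 4³ + 2³ = 81
81 → 8³ + 1³ = 513
513 → 5³ + 1³ + 3³ = 153
153 → 1³ + 5³ + 3³ = 153  — 153 repeats.
That took 6 steps.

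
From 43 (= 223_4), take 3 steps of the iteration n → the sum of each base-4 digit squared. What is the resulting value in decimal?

4

43 = (2,2,3)_4 → 2² + 2² + 3² = 4 + 4 + 9 = 17
17 = (1,0,1)_4 → 1² + 0² + 1² = 1 + 0 + 1 = 2
2 = (2)_4 → 2² = 4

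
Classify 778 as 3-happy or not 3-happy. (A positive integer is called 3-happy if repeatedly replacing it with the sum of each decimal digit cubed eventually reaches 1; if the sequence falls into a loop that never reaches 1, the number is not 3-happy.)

778 → 7³ + 7³ + 8³ = 1198
1198 → 1³ + 1³ + 9³ + 8³ = 1243
1243 → 1³ + 2³ + 4³ + 3³ = 100
100 → 1³ + 0³ + 0³ = 1  — reached 1.

3-happy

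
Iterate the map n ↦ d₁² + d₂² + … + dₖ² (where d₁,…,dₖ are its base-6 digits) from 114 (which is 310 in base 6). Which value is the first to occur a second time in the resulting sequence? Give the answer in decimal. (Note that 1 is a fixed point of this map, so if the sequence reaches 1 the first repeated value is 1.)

17

114 = (3,1,0)_6 → 10
10 = (1,4)_6 → 17
17 = (2,5)_6 → 29
29 = (4,5)_6 → 41
41 = (1,0,5)_6 → 26
26 = (4,2)_6 → 20
20 = (3,2)_6 → 13
13 = (2,1)_6 → 5
5 = (5)_6 → 25
25 = (4,1)_6 → 17  — 17 already appeared earlier.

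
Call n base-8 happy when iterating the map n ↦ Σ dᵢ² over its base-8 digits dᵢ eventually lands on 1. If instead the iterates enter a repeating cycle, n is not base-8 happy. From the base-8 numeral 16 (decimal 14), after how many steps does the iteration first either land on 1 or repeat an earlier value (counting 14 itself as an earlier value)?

5

14 = (1,6)_8 → 37
37 = (4,5)_8 → 41
41 = (5,1)_8 → 26
26 = (3,2)_8 → 13
13 = (1,5)_8 → 26  — 26 repeats.
That took 5 steps.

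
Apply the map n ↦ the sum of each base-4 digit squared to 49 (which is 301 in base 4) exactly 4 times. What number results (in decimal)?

1

49 = (3,0,1)_4 → 3² + 0² + 1² = 9 + 0 + 1 = 10
10 = (2,2)_4 → 2² + 2² = 4 + 4 = 8
8 = (2,0)_4 → 2² + 0² = 4 + 0 = 4
4 = (1,0)_4 → 1² + 0² = 1 + 0 = 1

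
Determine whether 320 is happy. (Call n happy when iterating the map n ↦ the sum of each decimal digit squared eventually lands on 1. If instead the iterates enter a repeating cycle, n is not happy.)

happy

320 → 3² + 2² + 0² = 13
13 → 1² + 3² = 10
10 → 1² + 0² = 1  — reached 1.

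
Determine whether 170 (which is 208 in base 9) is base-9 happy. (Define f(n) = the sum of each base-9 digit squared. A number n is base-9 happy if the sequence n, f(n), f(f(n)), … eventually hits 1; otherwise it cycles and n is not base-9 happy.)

170 = (2,0,8)_9 → 2² + 0² + 8² = 4 + 0 + 64 = 68
68 = (7,5)_9 → 7² + 5² = 49 + 25 = 74
74 = (8,2)_9 → 8² + 2² = 64 + 4 = 68  — 68 already seen; the sequence cycles without reaching 1.

not base-9 happy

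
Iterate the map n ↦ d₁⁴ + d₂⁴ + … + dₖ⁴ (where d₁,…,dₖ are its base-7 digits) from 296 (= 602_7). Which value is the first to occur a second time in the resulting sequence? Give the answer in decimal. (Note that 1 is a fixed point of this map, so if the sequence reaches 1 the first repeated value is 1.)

898

296 = (6,0,2)_7 → 6⁴ + 0⁴ + 2⁴ = 1296 + 0 + 16 = 1312
1312 = (3,5,5,3)_7 → 3⁴ + 5⁴ + 5⁴ + 3⁴ = 81 + 625 + 625 + 81 = 1412
1412 = (4,0,5,5)_7 → 4⁴ + 0⁴ + 5⁴ + 5⁴ = 256 + 0 + 625 + 625 = 1506
1506 = (4,2,5,1)_7 → 4⁴ + 2⁴ + 5⁴ + 1⁴ = 256 + 16 + 625 + 1 = 898
898 = (2,4,2,2)_7 → 2⁴ + 4⁴ + 2⁴ + 2⁴ = 16 + 256 + 16 + 16 = 304
304 = (6,1,3)_7 → 6⁴ + 1⁴ + 3⁴ = 1296 + 1 + 81 = 1378
1378 = (4,0,0,6)_7 → 4⁴ + 0⁴ + 0⁴ + 6⁴ = 256 + 0 + 0 + 1296 = 1552
1552 = (4,3,4,5)_7 → 4⁴ + 3⁴ + 4⁴ + 5⁴ = 256 + 81 + 256 + 625 = 1218
1218 = (3,3,6,0)_7 → 3⁴ + 3⁴ + 6⁴ + 0⁴ = 81 + 81 + 1296 + 0 = 1458
1458 = (4,1,5,2)_7 → 4⁴ + 1⁴ + 5⁴ + 2⁴ = 256 + 1 + 625 + 16 = 898  — 898 already appeared earlier.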